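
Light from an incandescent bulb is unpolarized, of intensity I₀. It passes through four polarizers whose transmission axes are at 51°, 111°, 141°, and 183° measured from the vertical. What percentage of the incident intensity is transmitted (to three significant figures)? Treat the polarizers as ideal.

Unpolarized light through the first polarizer → I₁ = ½ I₀, now polarized at 51°.
I₂ = I₁ cos²(111° − 51°) = 0.5 I₀ · cos²(60°) = 0.125 I₀.
I₃ = I₂ cos²(141° − 111°) = 0.125 I₀ · cos²(30°) = 0.09375 I₀.
I₄ = I₃ cos²(183° − 141°) = 0.09375 I₀ · cos²(42°) = 0.05177 I₀.
That is 5.177% of the incident intensity.

≈ 5.18%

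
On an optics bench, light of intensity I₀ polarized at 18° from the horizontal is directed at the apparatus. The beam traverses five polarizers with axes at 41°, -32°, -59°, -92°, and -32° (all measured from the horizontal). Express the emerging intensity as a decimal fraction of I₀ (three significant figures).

By Malus's law, I₁ = I₀ cos²(41° − 18°) = I₀ cos²(23°) = 0.8473 I₀.
I₂ = I₁ cos²(-32° − 41°) = 0.8473 I₀ · cos²(73°) = 0.07243 I₀.
I₃ = I₂ cos²(-59° + 32°) = 0.07243 I₀ · cos²(27°) = 0.0575 I₀.
I₄ = I₃ cos²(-92° + 59°) = 0.0575 I₀ · cos²(33°) = 0.04045 I₀.
I₅ = I₄ cos²(-32° + 92°) = 0.04045 I₀ · cos²(60°) = 0.01011 I₀.
Transmitted fraction = 0.01011.

≈ 0.0101 I₀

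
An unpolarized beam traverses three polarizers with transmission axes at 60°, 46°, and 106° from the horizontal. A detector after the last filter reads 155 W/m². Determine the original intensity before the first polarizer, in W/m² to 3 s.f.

I₀ ≈ 1320 W/m²

Unpolarized light through the first polarizer → I₁ = ½ I₀, now polarized at 60°.
I₂ = I₁ cos²(46° − 60°) = 0.5 I₀ · cos²(14°) = 0.4707 I₀.
I₃ = I₂ cos²(106° − 46°) = 0.4707 I₀ · cos²(60°) = 0.1177 I₀.
So 155 W/m² = 0.1177 I₀, giving I₀ = 155/0.1177 = 1317 W/m².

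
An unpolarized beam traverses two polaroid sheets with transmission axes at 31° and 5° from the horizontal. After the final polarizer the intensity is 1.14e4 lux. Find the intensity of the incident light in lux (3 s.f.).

Unpolarized light through the first polarizer → I₁ = ½ I₀, now polarized at 31°.
I₂ = I₁ cos²(5° − 31°) = 0.5 I₀ · cos²(26°) = 0.4039 I₀.
So 1.14e4 lux = 0.4039 I₀, giving I₀ = 1.14e4/0.4039 = 2.822e+04 lux.

I₀ ≈ 2.82e4 lux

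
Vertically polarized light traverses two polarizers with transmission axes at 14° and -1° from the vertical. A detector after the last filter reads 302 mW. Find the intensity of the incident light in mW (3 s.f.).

I₁ = I₀ cos²(14° − 0°) = I₀ cos²(14°) = 0.9415 I₀.
I₂ = I₁ cos²(-1° − 14°) = 0.9415 I₀ · cos²(15°) = 0.8784 I₀.
So 302 mW = 0.8784 I₀, giving I₀ = 302/0.8784 = 343.8 mW.

I₀ ≈ 344 mW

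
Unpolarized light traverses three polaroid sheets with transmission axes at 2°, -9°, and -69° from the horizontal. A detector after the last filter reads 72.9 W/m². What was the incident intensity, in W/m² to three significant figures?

I₀ ≈ 605 W/m²

Unpolarized light through the first polarizer → I₁ = ½ I₀, now polarized at 2°.
I₂ = I₁ cos²(-9° − 2°) = 0.5 I₀ · cos²(11°) = 0.4818 I₀.
I₃ = I₂ cos²(-69° + 9°) = 0.4818 I₀ · cos²(60°) = 0.1204 I₀.
So 72.9 W/m² = 0.1204 I₀, giving I₀ = 72.9/0.1204 = 605.2 W/m².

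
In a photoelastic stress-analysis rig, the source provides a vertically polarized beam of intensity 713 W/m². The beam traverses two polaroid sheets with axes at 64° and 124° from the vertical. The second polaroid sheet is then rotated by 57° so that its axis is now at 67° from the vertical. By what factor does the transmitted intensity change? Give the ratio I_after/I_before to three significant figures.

I_new/I_old ≈ 3.99

Before rotation:
I₁ = I₀ cos²(64° − 0°) = I₀ cos²(64°) = 0.1922 I₀.
I₂ = I₁ cos²(124° − 64°) = 0.1922 I₀ · cos²(60°) = 0.04804 I₀.
After rotation:
I₁ = I₀ cos²(64° − 0°) = I₀ cos²(64°) = 0.1922 I₀.
I₂ = I₁ cos²(67° − 64°) = 0.1922 I₀ · cos²(3°) = 0.1916 I₀.
Ratio = 0.1916 / 0.04804 = 3.989.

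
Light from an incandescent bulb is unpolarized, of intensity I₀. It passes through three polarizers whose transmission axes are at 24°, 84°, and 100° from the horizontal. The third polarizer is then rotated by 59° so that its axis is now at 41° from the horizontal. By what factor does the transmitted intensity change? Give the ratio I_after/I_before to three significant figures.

I_new/I_old ≈ 0.579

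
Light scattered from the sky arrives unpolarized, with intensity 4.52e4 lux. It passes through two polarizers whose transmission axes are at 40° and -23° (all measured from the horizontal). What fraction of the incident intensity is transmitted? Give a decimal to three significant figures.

I/I₀ ≈ 0.103

Unpolarized light through the first polarizer → I₁ = 4.52e4 lux/2 = 2.26e+04 lux, polarized at 40°.
I₂ = I₁ · cos²(63°) = 2.26e+04 · 0.2061 = 4658 lux.
Transmitted fraction = 0.1031.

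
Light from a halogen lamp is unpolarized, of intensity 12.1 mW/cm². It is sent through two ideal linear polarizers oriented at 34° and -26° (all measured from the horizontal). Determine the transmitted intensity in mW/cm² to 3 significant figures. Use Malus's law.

Unpolarized light through the first polarizer → I₁ = 12.1 mW/cm²/2 = 6.05 mW/cm², polarized at 34°.
I₂ = I₁ · cos²(60°) = 6.05 · 0.25 = 1.513 mW/cm².

I ≈ 1.51 mW/cm²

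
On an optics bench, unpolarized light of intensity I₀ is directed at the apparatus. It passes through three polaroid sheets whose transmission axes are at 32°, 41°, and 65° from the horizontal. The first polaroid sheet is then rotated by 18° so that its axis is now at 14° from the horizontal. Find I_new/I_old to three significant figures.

Before rotation:
Unpolarized light through the first polarizer → I₁ = ½ I₀, now polarized at 32°.
I₂ = I₁ cos²(41° − 32°) = 0.5 I₀ · cos²(9°) = 0.4878 I₀.
I₃ = I₂ cos²(65° − 41°) = 0.4878 I₀ · cos²(24°) = 0.4071 I₀.
After rotation:
Unpolarized light through the first polarizer → I₁ = ½ I₀, now polarized at 14°.
I₂ = I₁ cos²(41° − 14°) = 0.5 I₀ · cos²(27°) = 0.3969 I₀.
I₃ = I₂ cos²(65° − 41°) = 0.3969 I₀ · cos²(24°) = 0.3313 I₀.
Ratio = 0.3313 / 0.4071 = 0.8138.

I_new/I_old ≈ 0.814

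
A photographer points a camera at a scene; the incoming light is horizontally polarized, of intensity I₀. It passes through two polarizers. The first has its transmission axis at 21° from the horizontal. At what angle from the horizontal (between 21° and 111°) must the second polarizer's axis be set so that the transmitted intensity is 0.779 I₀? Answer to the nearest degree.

I₁ = I₀ cos²(21° − 0°) = I₀ cos²(21°) = 0.8716 I₀.
Need I₂/I₀ = 0.779, so cos²(θ − 21°) = 0.779 / 0.8716 = 0.8938.
θ − 21° = arccos(√0.8938) = 19.0°, giving θ ≈ 21 + 19.0 = 40.0°.

θ ≈ 40°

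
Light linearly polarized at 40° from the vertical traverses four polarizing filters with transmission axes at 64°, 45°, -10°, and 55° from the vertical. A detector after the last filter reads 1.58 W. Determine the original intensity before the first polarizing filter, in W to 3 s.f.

I₀ ≈ 36.0 W

By Malus's law, I₁ = I₀ cos²(64° − 40°) = I₀ cos²(24°) = 0.8346 I₀.
I₂ = I₁ cos²(45° − 64°) = 0.8346 I₀ · cos²(19°) = 0.7461 I₀.
I₃ = I₂ cos²(-10° − 45°) = 0.7461 I₀ · cos²(55°) = 0.2455 I₀.
I₄ = I₃ cos²(55° + 10°) = 0.2455 I₀ · cos²(65°) = 0.04384 I₀.
So 1.58 W = 0.04384 I₀, giving I₀ = 1.58/0.04384 = 36.04 W.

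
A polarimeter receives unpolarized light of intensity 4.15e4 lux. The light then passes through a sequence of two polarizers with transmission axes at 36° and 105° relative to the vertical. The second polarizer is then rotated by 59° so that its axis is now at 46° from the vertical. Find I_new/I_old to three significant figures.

Before rotation:
Unpolarized light through the first polarizer → I₁ = ½ I₀, now polarized at 36°.
I₂ = I₁ cos²(105° − 36°) = 0.5 I₀ · cos²(69°) = 0.06421 I₀.
After rotation:
Unpolarized light through the first polarizer → I₁ = ½ I₀, now polarized at 36°.
I₂ = I₁ cos²(46° − 36°) = 0.5 I₀ · cos²(10°) = 0.4849 I₀.
Ratio = 0.4849 / 0.06421 = 7.552.

I_new/I_old ≈ 7.55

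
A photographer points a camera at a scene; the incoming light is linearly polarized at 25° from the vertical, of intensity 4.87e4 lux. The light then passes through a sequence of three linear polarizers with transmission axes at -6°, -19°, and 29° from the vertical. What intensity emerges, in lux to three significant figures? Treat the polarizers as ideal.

By Malus's law, I₁ = 4.87e4 lux · cos²(31°) = 3.578e+04 lux.
I₂ = I₁ · cos²(13°) = 3.578e+04 · 0.9494 = 3.397e+04 lux.
I₃ = I₂ · cos²(48°) = 3.397e+04 · 0.4477 = 1.521e+04 lux.

I ≈ 1.52e4 lux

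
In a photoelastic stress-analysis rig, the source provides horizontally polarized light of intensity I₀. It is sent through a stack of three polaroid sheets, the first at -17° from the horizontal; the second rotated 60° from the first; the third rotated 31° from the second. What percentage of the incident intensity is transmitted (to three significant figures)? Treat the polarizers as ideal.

≈ 16.8%

I₁ = I₀ cos²(-17° − 0°) = I₀ cos²(17°) = 0.9145 I₀.
I₂ = I₁ cos²(60°) = 0.9145 · 0.25 I₀ = 0.2286 I₀.
I₃ = I₂ cos²(31°) = 0.2286 · 0.7347 I₀ = 0.168 I₀.
That is 16.8% of the incident intensity.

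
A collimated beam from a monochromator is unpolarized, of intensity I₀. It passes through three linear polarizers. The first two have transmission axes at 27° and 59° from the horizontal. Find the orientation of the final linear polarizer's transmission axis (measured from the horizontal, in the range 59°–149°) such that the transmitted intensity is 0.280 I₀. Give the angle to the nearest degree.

Unpolarized light through the first polarizer → I₁ = ½ I₀, now polarized at 27°.
I₂ = I₁ cos²(59° − 27°) = 0.5 I₀ · cos²(32°) = 0.3596 I₀.
Need I₃/I₀ = 0.28, so cos²(θ − 59°) = 0.28 / 0.3596 = 0.7787.
θ − 59° = arccos(√0.7787) = 28.1°, giving θ ≈ 59 + 28.1 = 87.1°.

θ ≈ 87°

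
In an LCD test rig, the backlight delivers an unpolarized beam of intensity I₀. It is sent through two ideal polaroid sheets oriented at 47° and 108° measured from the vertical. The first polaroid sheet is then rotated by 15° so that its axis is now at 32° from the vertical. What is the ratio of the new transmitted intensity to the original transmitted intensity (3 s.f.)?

Before rotation:
Unpolarized light through the first polarizer → I₁ = ½ I₀, now polarized at 47°.
I₂ = I₁ cos²(108° − 47°) = 0.5 I₀ · cos²(61°) = 0.1175 I₀.
After rotation:
Unpolarized light through the first polarizer → I₁ = ½ I₀, now polarized at 32°.
I₂ = I₁ cos²(108° − 32°) = 0.5 I₀ · cos²(76°) = 0.02926 I₀.
Ratio = 0.02926 / 0.1175 = 0.249.

I_new/I_old ≈ 0.249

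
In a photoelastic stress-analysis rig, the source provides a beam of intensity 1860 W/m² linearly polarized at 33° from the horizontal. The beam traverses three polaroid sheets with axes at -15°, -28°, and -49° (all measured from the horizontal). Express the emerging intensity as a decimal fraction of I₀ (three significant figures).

I/I₀ ≈ 0.370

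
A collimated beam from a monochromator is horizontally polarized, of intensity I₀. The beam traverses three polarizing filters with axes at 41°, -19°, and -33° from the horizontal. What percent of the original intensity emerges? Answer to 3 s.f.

≈ 13.4%

I₁ = I₀ cos²(41° − 0°) = I₀ cos²(41°) = 0.5696 I₀.
I₂ = I₁ cos²(-19° − 41°) = 0.5696 I₀ · cos²(60°) = 0.1424 I₀.
I₃ = I₂ cos²(-33° + 19°) = 0.1424 I₀ · cos²(14°) = 0.1341 I₀.
That is 13.41% of the incident intensity.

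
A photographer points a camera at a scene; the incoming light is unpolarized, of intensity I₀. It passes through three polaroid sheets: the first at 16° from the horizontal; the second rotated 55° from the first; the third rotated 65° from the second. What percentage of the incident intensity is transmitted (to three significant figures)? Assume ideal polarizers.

≈ 2.94%

Unpolarized light through the first polarizer → I₁ = ½ I₀, now polarized at 16°.
I₂ = I₁ cos²(55°) = 0.5 · 0.329 I₀ = 0.1645 I₀.
I₃ = I₂ cos²(65°) = 0.1645 · 0.1786 I₀ = 0.02938 I₀.
That is 2.938% of the incident intensity.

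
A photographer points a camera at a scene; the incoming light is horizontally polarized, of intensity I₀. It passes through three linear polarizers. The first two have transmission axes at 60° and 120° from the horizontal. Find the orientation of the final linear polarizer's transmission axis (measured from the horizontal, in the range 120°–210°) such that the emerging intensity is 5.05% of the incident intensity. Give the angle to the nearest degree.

θ ≈ 146°

I₁ = I₀ cos²(60° − 0°) = I₀ cos²(60°) = 0.25 I₀.
I₂ = I₁ cos²(120° − 60°) = 0.25 I₀ · cos²(60°) = 0.0625 I₀.
Need I₃/I₀ = 0.0505, so cos²(θ − 120°) = 0.0505 / 0.0625 = 0.808.
θ − 120° = arccos(√0.808) = 26.0°, giving θ ≈ 120 + 26.0 = 146.0°.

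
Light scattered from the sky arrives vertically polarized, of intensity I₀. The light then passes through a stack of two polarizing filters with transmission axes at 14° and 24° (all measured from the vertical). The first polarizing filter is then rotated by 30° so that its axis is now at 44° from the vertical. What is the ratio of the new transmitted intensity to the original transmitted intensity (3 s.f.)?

Before rotation:
I₁ = I₀ cos²(14° − 0°) = I₀ cos²(14°) = 0.9415 I₀.
I₂ = I₁ cos²(24° − 14°) = 0.9415 I₀ · cos²(10°) = 0.9131 I₀.
After rotation:
I₁ = I₀ cos²(44° − 0°) = I₀ cos²(44°) = 0.5174 I₀.
I₂ = I₁ cos²(24° − 44°) = 0.5174 I₀ · cos²(20°) = 0.4569 I₀.
Ratio = 0.4569 / 0.9131 = 0.5004.

I_new/I_old ≈ 0.500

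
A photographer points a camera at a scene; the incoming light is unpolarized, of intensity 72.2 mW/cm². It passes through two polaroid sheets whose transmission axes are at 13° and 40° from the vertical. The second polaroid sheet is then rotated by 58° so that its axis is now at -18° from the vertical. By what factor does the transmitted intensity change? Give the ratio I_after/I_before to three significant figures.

I_new/I_old ≈ 0.925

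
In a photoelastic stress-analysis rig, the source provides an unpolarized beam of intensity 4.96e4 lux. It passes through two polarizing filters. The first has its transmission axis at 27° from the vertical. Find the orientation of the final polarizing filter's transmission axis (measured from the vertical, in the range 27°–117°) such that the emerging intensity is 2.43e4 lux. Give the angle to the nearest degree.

θ ≈ 35°

Unpolarized light through the first polarizer → I₁ = ½ I₀, now polarized at 27°.
Target fraction: 2.43e4 / 4.96e4 lux = 0.4899 of I₀.
Need I₂/I₀ = 0.4899, so cos²(θ − 27°) = 0.4899 / 0.5 = 0.9798.
θ − 27° = arccos(√0.9798) = 8.2°, giving θ ≈ 27 + 8.2 = 35.2°.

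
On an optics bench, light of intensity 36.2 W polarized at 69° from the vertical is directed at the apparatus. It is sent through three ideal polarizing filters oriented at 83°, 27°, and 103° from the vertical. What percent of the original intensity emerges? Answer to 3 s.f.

I₁ = 36.2 W · cos²(14°) = 34.08 W.
I₂ = I₁ · cos²(56°) = 34.08 · 0.3127 = 10.66 W.
I₃ = I₂ · cos²(76°) = 10.66 · 0.05853 = 0.6237 W.
That is 1.723% of the incident intensity.

≈ 1.72%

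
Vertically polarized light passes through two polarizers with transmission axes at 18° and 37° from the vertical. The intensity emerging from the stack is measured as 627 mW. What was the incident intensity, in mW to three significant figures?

I₀ ≈ 775 mW

By Malus's law, I₁ = I₀ cos²(18° − 0°) = I₀ cos²(18°) = 0.9045 I₀.
I₂ = I₁ cos²(37° − 18°) = 0.9045 I₀ · cos²(19°) = 0.8086 I₀.
So 627 mW = 0.8086 I₀, giving I₀ = 627/0.8086 = 775.4 mW.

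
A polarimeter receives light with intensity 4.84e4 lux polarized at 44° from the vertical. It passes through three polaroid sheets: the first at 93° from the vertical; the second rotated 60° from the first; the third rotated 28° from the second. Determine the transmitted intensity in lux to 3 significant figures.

By Malus's law, I₁ = 4.84e4 lux · cos²(49°) = 2.083e+04 lux.
I₂ = I₁ · cos²(60°) = 2.083e+04 · 0.25 = 5208 lux.
I₃ = I₂ · cos²(28°) = 5208 · 0.7796 = 4060 lux.

I ≈ 4060 lux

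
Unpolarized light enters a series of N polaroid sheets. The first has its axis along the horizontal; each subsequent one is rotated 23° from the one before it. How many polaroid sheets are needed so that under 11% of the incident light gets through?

First polarizer halves the unpolarized light: factor 1/2.
Each further stage multiplies by cos²(23°) = 0.8473.
After N polarizers: T = 0.5·0.8473^(N−1). Require T < 0.11 ⇒ N−1 > ln(0.11/0.5)/ln(0.8473) = 9.14, so N−1 ≥ 10 and N = 11.
Check: N=11 gives T = 0.09539 < 0.11; N=10 gives T = 0.1126.

N = 11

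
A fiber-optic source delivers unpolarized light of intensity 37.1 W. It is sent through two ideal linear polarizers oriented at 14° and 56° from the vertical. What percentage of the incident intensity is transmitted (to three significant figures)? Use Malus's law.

≈ 27.6%

Unpolarized light through the first polarizer → I₁ = 37.1 W/2 = 18.55 W, polarized at 14°.
I₂ = I₁ · cos²(42°) = 18.55 · 0.5523 = 10.24 W.
That is 27.61% of the incident intensity.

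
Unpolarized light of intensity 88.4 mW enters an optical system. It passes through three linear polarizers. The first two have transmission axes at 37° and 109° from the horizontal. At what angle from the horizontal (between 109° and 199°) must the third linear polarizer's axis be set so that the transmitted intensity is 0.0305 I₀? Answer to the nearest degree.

Unpolarized light through the first polarizer → I₁ = ½ I₀, now polarized at 37°.
I₂ = I₁ cos²(109° − 37°) = 0.5 I₀ · cos²(72°) = 0.04775 I₀.
Need I₃/I₀ = 0.0305, so cos²(θ − 109°) = 0.0305 / 0.04775 = 0.6388.
θ − 109° = arccos(√0.6388) = 36.9°, giving θ ≈ 109 + 36.9 = 145.9°.

θ ≈ 146°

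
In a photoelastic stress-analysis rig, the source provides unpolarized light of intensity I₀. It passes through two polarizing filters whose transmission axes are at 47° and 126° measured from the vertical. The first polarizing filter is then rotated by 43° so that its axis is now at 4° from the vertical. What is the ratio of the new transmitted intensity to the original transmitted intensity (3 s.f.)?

I_new/I_old ≈ 7.71

Before rotation:
Unpolarized light through the first polarizer → I₁ = ½ I₀, now polarized at 47°.
I₂ = I₁ cos²(126° − 47°) = 0.5 I₀ · cos²(79°) = 0.0182 I₀.
After rotation:
Unpolarized light through the first polarizer → I₁ = ½ I₀, now polarized at 4°.
Angle between axes 1 and 2: 58°. I₂ = 0.5 I₀ · cos²(58°) = 0.1404 I₀.
Ratio = 0.1404 / 0.0182 = 7.713.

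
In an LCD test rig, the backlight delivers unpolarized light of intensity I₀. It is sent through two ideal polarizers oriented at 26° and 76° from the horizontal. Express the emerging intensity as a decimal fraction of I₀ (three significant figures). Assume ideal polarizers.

≈ 0.207 I₀

Unpolarized light through the first polarizer → I₁ = ½ I₀, now polarized at 26°.
I₂ = I₁ cos²(76° − 26°) = 0.5 I₀ · cos²(50°) = 0.2066 I₀.
Transmitted fraction = 0.2066.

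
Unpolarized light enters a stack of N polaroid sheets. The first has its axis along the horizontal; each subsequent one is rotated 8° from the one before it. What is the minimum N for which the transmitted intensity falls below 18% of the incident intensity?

First polarizer halves the unpolarized light: factor 1/2.
Each further stage multiplies by cos²(8°) = 0.9806.
After N polarizers: T = 0.5·0.9806^(N−1). Require T < 0.18 ⇒ N−1 > ln(0.18/0.5)/ln(0.9806) = 52.23, so N−1 ≥ 53 and N = 54.
Check: N=54 gives T = 0.1773 < 0.18; N=53 gives T = 0.1808.

N = 54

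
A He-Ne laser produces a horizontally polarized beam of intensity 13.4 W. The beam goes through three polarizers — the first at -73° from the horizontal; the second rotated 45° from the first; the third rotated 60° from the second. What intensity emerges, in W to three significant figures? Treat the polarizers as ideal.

I ≈ 0.143 W

I₁ = 13.4 W · cos²(73°) = 1.145 W.
I₂ = I₁ · cos²(45°) = 1.145 · 0.5 = 0.5727 W.
I₃ = I₂ · cos²(60°) = 0.5727 · 0.25 = 0.1432 W.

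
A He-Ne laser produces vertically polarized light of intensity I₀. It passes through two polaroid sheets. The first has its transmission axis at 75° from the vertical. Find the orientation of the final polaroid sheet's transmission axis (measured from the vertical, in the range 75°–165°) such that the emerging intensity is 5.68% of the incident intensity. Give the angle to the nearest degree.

θ ≈ 98°

By Malus's law, I₁ = I₀ cos²(75° − 0°) = I₀ cos²(75°) = 0.06699 I₀.
Need I₂/I₀ = 0.0568, so cos²(θ − 75°) = 0.0568 / 0.06699 = 0.8479.
θ − 75° = arccos(√0.8479) = 23.0°, giving θ ≈ 75 + 23.0 = 98.0°.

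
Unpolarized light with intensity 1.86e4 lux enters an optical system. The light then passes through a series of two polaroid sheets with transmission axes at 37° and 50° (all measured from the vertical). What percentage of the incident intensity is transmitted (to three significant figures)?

≈ 47.5%

Unpolarized light through the first polarizer → I₁ = 1.86e4 lux/2 = 9300 lux, polarized at 37°.
I₂ = I₁ · cos²(13°) = 9300 · 0.9494 = 8829 lux.
That is 47.47% of the incident intensity.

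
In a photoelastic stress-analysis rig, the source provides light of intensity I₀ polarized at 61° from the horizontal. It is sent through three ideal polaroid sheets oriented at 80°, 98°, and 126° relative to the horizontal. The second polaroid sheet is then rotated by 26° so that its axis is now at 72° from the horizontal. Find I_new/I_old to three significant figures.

Before rotation:
By Malus's law, I₁ = I₀ cos²(80° − 61°) = I₀ cos²(19°) = 0.894 I₀.
I₂ = I₁ cos²(98° − 80°) = 0.894 I₀ · cos²(18°) = 0.8086 I₀.
I₃ = I₂ cos²(126° − 98°) = 0.8086 I₀ · cos²(28°) = 0.6304 I₀.
After rotation:
I₁ = I₀ cos²(80° − 61°) = I₀ cos²(19°) = 0.894 I₀.
I₂ = I₁ cos²(72° − 80°) = 0.894 I₀ · cos²(8°) = 0.8767 I₀.
I₃ = I₂ cos²(126° − 72°) = 0.8767 I₀ · cos²(54°) = 0.3029 I₀.
Ratio = 0.3029 / 0.6304 = 0.4805.

I_new/I_old ≈ 0.480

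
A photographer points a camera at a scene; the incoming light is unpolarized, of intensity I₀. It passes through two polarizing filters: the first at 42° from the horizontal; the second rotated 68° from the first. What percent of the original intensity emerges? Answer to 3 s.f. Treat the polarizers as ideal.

Unpolarized light through the first polarizer → I₁ = ½ I₀, now polarized at 42°.
I₂ = I₁ cos²(68°) = 0.5 · 0.1403 I₀ = 0.07017 I₀.
That is 7.017% of the incident intensity.

≈ 7.02%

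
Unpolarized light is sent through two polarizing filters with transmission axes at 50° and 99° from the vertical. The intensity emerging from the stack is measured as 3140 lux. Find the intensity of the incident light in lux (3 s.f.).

Unpolarized light through the first polarizer → I₁ = ½ I₀, now polarized at 50°.
I₂ = I₁ cos²(99° − 50°) = 0.5 I₀ · cos²(49°) = 0.2152 I₀.
So 3140 lux = 0.2152 I₀, giving I₀ = 3140/0.2152 = 1.459e+04 lux.

I₀ ≈ 1.46e4 lux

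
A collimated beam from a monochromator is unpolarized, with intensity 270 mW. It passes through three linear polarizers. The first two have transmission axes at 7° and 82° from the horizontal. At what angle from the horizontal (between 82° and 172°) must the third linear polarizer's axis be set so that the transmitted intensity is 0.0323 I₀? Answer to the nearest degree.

θ ≈ 93°

Unpolarized light through the first polarizer → I₁ = ½ I₀, now polarized at 7°.
I₂ = I₁ cos²(82° − 7°) = 0.5 I₀ · cos²(75°) = 0.03349 I₀.
Need I₃/I₀ = 0.0323, so cos²(θ − 82°) = 0.0323 / 0.03349 = 0.9644.
θ − 82° = arccos(√0.9644) = 10.9°, giving θ ≈ 82 + 10.9 = 92.9°.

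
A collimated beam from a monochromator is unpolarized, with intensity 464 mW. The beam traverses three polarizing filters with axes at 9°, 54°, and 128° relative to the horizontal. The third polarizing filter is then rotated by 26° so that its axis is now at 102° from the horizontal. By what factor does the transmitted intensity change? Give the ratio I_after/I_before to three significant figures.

Before rotation:
Unpolarized light through the first polarizer → I₁ = ½ I₀, now polarized at 9°.
I₂ = I₁ cos²(54° − 9°) = 0.5 I₀ · cos²(45°) = 0.25 I₀.
I₃ = I₂ cos²(128° − 54°) = 0.25 I₀ · cos²(74°) = 0.01899 I₀.
After rotation:
Unpolarized light through the first polarizer → I₁ = ½ I₀, now polarized at 9°.
I₂ = I₁ cos²(54° − 9°) = 0.5 I₀ · cos²(45°) = 0.25 I₀.
I₃ = I₂ cos²(102° − 54°) = 0.25 I₀ · cos²(48°) = 0.1119 I₀.
Ratio = 0.1119 / 0.01899 = 5.893.

I_new/I_old ≈ 5.89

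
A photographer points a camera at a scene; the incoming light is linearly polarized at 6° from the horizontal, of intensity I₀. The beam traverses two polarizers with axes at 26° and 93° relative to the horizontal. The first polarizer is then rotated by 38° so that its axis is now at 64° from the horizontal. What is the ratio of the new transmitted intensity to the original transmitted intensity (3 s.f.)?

I_new/I_old ≈ 1.59

Before rotation:
By Malus's law, I₁ = I₀ cos²(26° − 6°) = I₀ cos²(20°) = 0.883 I₀.
I₂ = I₁ cos²(93° − 26°) = 0.883 I₀ · cos²(67°) = 0.1348 I₀.
After rotation:
I₁ = I₀ cos²(64° − 6°) = I₀ cos²(58°) = 0.2808 I₀.
I₂ = I₁ cos²(93° − 64°) = 0.2808 I₀ · cos²(29°) = 0.2148 I₀.
Ratio = 0.2148 / 0.1348 = 1.593.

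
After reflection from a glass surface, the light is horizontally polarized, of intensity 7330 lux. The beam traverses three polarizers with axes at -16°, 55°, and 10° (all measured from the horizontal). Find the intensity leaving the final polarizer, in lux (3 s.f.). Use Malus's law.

I ≈ 359 lux

By Malus's law, I₁ = 7330 lux · cos²(16°) = 6773 lux.
I₂ = I₁ · cos²(71°) = 6773 · 0.106 = 717.9 lux.
I₃ = I₂ · cos²(45°) = 717.9 · 0.5 = 359 lux.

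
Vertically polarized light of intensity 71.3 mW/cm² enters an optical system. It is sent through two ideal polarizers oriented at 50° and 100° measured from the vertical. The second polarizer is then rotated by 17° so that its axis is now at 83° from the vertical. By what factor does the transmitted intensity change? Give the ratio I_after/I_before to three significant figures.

I_new/I_old ≈ 1.70

Before rotation:
By Malus's law, I₁ = I₀ cos²(50° − 0°) = I₀ cos²(50°) = 0.4132 I₀.
I₂ = I₁ cos²(100° − 50°) = 0.4132 I₀ · cos²(50°) = 0.1707 I₀.
After rotation:
I₁ = I₀ cos²(50° − 0°) = I₀ cos²(50°) = 0.4132 I₀.
I₂ = I₁ cos²(83° − 50°) = 0.4132 I₀ · cos²(33°) = 0.2906 I₀.
Ratio = 0.2906 / 0.1707 = 1.702.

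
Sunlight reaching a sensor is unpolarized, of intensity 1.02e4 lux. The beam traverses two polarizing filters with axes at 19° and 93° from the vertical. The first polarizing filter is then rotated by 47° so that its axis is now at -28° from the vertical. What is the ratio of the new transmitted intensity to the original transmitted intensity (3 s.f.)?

Before rotation:
Unpolarized light through the first polarizer → I₁ = ½ I₀, now polarized at 19°.
I₂ = I₁ cos²(93° − 19°) = 0.5 I₀ · cos²(74°) = 0.03799 I₀.
After rotation:
Unpolarized light through the first polarizer → I₁ = ½ I₀, now polarized at -28°.
Angle between axes 1 and 2: 59°. I₂ = 0.5 I₀ · cos²(59°) = 0.1326 I₀.
Ratio = 0.1326 / 0.03799 = 3.491.

I_new/I_old ≈ 3.49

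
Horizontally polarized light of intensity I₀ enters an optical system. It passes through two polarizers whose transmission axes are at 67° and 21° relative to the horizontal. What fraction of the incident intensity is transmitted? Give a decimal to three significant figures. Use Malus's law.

≈ 0.0737 I₀

By Malus's law, I₁ = I₀ cos²(67° − 0°) = I₀ cos²(67°) = 0.1527 I₀.
I₂ = I₁ cos²(21° − 67°) = 0.1527 I₀ · cos²(46°) = 0.07367 I₀.
Transmitted fraction = 0.07367.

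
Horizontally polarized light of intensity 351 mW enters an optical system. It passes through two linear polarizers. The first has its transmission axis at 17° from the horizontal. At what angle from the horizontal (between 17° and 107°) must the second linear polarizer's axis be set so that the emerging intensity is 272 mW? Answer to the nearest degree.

By Malus's law, I₁ = I₀ cos²(17° − 0°) = I₀ cos²(17°) = 0.9145 I₀.
Target fraction: 272 / 351 mW = 0.7749 of I₀.
Need I₂/I₀ = 0.7749, so cos²(θ − 17°) = 0.7749 / 0.9145 = 0.8474.
θ − 17° = arccos(√0.8474) = 23.0°, giving θ ≈ 17 + 23.0 = 40.0°.

θ ≈ 40°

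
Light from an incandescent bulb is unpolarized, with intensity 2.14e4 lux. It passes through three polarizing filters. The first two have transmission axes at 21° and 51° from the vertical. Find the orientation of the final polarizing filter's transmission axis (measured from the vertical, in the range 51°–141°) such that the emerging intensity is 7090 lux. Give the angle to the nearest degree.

θ ≈ 71°

Unpolarized light through the first polarizer → I₁ = ½ I₀, now polarized at 21°.
I₂ = I₁ cos²(51° − 21°) = 0.5 I₀ · cos²(30°) = 0.375 I₀.
Target fraction: 7090 / 2.14e4 lux = 0.3313 of I₀.
Need I₃/I₀ = 0.3313, so cos²(θ − 51°) = 0.3313 / 0.375 = 0.8835.
θ − 51° = arccos(√0.8835) = 20.0°, giving θ ≈ 51 + 20.0 = 71.0°.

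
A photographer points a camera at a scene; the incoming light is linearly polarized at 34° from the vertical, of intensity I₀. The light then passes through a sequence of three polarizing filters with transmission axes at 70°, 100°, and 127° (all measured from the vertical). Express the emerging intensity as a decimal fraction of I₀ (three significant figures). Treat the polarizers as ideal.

≈ 0.390 I₀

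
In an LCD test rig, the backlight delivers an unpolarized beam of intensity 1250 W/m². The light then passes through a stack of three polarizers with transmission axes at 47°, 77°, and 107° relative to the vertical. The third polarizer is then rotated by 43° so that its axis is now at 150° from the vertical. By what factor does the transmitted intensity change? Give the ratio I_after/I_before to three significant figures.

Before rotation:
Unpolarized light through the first polarizer → I₁ = ½ I₀, now polarized at 47°.
I₂ = I₁ cos²(77° − 47°) = 0.5 I₀ · cos²(30°) = 0.375 I₀.
I₃ = I₂ cos²(107° − 77°) = 0.375 I₀ · cos²(30°) = 0.2813 I₀.
After rotation:
Unpolarized light through the first polarizer → I₁ = ½ I₀, now polarized at 47°.
I₂ = I₁ cos²(77° − 47°) = 0.5 I₀ · cos²(30°) = 0.375 I₀.
I₃ = I₂ cos²(150° − 77°) = 0.375 I₀ · cos²(73°) = 0.03206 I₀.
Ratio = 0.03206 / 0.2813 = 0.114.

I_new/I_old ≈ 0.114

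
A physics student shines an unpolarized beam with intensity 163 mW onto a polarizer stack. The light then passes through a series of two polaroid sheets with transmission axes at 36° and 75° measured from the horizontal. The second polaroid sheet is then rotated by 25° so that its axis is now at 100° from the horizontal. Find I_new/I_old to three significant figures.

Before rotation:
Unpolarized light through the first polarizer → I₁ = ½ I₀, now polarized at 36°.
I₂ = I₁ cos²(75° − 36°) = 0.5 I₀ · cos²(39°) = 0.302 I₀.
After rotation:
Unpolarized light through the first polarizer → I₁ = ½ I₀, now polarized at 36°.
I₂ = I₁ cos²(100° − 36°) = 0.5 I₀ · cos²(64°) = 0.09608 I₀.
Ratio = 0.09608 / 0.302 = 0.3182.

I_new/I_old ≈ 0.318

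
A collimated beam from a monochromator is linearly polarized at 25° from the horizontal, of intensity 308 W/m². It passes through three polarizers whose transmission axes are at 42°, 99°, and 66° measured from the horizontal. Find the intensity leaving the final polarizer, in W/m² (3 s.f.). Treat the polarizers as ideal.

By Malus's law, I₁ = 308 W/m² · cos²(17°) = 281.7 W/m².
I₂ = I₁ · cos²(57°) = 281.7 · 0.2966 = 83.55 W/m².
I₃ = I₂ · cos²(33°) = 83.55 · 0.7034 = 58.77 W/m².

I ≈ 58.8 W/m²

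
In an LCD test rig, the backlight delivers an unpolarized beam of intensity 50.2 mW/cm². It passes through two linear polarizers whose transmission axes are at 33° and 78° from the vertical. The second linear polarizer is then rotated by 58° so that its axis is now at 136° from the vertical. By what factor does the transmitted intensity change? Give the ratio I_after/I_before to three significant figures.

I_new/I_old ≈ 0.101

Before rotation:
Unpolarized light through the first polarizer → I₁ = ½ I₀, now polarized at 33°.
I₂ = I₁ cos²(78° − 33°) = 0.5 I₀ · cos²(45°) = 0.25 I₀.
After rotation:
Unpolarized light through the first polarizer → I₁ = ½ I₀, now polarized at 33°.
Angle between axes 1 and 2: 77°. I₂ = 0.5 I₀ · cos²(77°) = 0.0253 I₀.
Ratio = 0.0253 / 0.25 = 0.1012.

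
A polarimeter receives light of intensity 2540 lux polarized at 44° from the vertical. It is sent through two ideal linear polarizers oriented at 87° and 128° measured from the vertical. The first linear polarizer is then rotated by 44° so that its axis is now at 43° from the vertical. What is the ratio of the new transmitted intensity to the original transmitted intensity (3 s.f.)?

Before rotation:
I₁ = I₀ cos²(87° − 44°) = I₀ cos²(43°) = 0.5349 I₀.
I₂ = I₁ cos²(128° − 87°) = 0.5349 I₀ · cos²(41°) = 0.3047 I₀.
After rotation:
I₁ = I₀ cos²(43° − 44°) = I₀ cos²(1°) = 0.9997 I₀.
I₂ = I₁ cos²(128° − 43°) = 0.9997 I₀ · cos²(85°) = 0.007594 I₀.
Ratio = 0.007594 / 0.3047 = 0.02493.

I_new/I_old ≈ 0.0249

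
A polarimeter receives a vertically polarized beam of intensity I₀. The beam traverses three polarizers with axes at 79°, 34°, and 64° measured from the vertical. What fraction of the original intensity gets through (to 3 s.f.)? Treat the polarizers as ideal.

I₁ = I₀ cos²(79° − 0°) = I₀ cos²(79°) = 0.03641 I₀.
I₂ = I₁ cos²(34° − 79°) = 0.03641 I₀ · cos²(45°) = 0.0182 I₀.
I₃ = I₂ cos²(64° − 34°) = 0.0182 I₀ · cos²(30°) = 0.01365 I₀.
Transmitted fraction = 0.01365.

≈ 0.0137 I₀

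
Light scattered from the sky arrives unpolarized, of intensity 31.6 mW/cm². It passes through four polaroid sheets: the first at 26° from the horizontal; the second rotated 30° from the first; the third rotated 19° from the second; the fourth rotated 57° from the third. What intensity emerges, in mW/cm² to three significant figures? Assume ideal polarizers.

Unpolarized light through the first polarizer → I₁ = 31.6 mW/cm²/2 = 15.8 mW/cm², polarized at 26°.
I₂ = I₁ · cos²(30°) = 15.8 · 0.75 = 11.85 mW/cm².
I₃ = I₂ · cos²(19°) = 11.85 · 0.894 = 10.59 mW/cm².
I₄ = I₃ · cos²(57°) = 10.59 · 0.2966 = 3.143 mW/cm².

I ≈ 3.14 mW/cm²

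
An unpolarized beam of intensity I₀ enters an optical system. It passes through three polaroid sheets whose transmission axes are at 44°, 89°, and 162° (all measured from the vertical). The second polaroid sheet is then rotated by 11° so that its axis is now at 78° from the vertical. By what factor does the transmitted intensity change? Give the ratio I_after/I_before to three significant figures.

I_new/I_old ≈ 0.176

Before rotation:
Unpolarized light through the first polarizer → I₁ = ½ I₀, now polarized at 44°.
I₂ = I₁ cos²(89° − 44°) = 0.5 I₀ · cos²(45°) = 0.25 I₀.
I₃ = I₂ cos²(162° − 89°) = 0.25 I₀ · cos²(73°) = 0.02137 I₀.
After rotation:
Unpolarized light through the first polarizer → I₁ = ½ I₀, now polarized at 44°.
I₂ = I₁ cos²(78° − 44°) = 0.5 I₀ · cos²(34°) = 0.3437 I₀.
I₃ = I₂ cos²(162° − 78°) = 0.3437 I₀ · cos²(84°) = 0.003755 I₀.
Ratio = 0.003755 / 0.02137 = 0.1757.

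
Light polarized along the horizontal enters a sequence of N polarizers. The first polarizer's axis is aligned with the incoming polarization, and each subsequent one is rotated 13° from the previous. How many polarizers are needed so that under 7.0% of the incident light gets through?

First polarizer is aligned with the polarization: full transmission.
Each further stage multiplies by cos²(13°) = 0.9494.
After N polarizers: T = 0.9494^(N−1). Require T < 0.070 ⇒ N−1 > ln(0.070)/ln(0.9494) = 51.21, so N−1 ≥ 52 and N = 53.
Check: N=53 gives T = 0.06719 < 0.070; N=52 gives T = 0.07077.

N = 53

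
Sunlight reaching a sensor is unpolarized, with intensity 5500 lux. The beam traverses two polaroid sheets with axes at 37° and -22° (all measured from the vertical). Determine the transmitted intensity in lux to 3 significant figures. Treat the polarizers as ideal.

I ≈ 729 lux

Unpolarized light through the first polarizer → I₁ = 5500 lux/2 = 2750 lux, polarized at 37°.
I₂ = I₁ · cos²(59°) = 2750 · 0.2653 = 729.5 lux.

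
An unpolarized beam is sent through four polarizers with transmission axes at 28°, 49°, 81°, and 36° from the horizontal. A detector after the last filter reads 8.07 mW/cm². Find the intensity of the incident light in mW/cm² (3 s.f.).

Unpolarized light through the first polarizer → I₁ = ½ I₀, now polarized at 28°.
I₂ = I₁ cos²(49° − 28°) = 0.5 I₀ · cos²(21°) = 0.4358 I₀.
I₃ = I₂ cos²(81° − 49°) = 0.4358 I₀ · cos²(32°) = 0.3134 I₀.
I₄ = I₃ cos²(36° − 81°) = 0.3134 I₀ · cos²(45°) = 0.1567 I₀.
So 8.07 mW/cm² = 0.1567 I₀, giving I₀ = 8.07/0.1567 = 51.5 mW/cm².

I₀ ≈ 51.5 mW/cm²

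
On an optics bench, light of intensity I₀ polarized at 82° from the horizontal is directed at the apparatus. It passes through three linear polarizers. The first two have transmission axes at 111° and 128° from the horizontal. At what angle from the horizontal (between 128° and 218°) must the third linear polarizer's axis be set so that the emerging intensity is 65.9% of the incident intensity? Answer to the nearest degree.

I₁ = I₀ cos²(111° − 82°) = I₀ cos²(29°) = 0.765 I₀.
I₂ = I₁ cos²(128° − 111°) = 0.765 I₀ · cos²(17°) = 0.6996 I₀.
Need I₃/I₀ = 0.659, so cos²(θ − 128°) = 0.659 / 0.6996 = 0.942.
θ − 128° = arccos(√0.942) = 13.9°, giving θ ≈ 128 + 13.9 = 141.9°.

θ ≈ 142°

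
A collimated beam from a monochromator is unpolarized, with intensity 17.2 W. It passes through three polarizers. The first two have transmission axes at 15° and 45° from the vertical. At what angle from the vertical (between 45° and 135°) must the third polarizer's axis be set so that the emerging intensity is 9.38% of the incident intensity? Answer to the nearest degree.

θ ≈ 105°

Unpolarized light through the first polarizer → I₁ = ½ I₀, now polarized at 15°.
I₂ = I₁ cos²(45° − 15°) = 0.5 I₀ · cos²(30°) = 0.375 I₀.
Need I₃/I₀ = 0.0938, so cos²(θ − 45°) = 0.0938 / 0.375 = 0.2501.
θ − 45° = arccos(√0.2501) = 60.0°, giving θ ≈ 45 + 60.0 = 105.0°.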